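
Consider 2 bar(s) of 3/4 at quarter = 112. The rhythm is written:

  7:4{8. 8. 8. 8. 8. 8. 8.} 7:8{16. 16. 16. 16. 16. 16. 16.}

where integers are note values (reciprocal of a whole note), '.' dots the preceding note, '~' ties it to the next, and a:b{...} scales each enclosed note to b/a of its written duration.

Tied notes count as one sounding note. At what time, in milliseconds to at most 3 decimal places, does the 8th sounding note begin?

1. 0.0ms @ 0 + 229.592ms (3/7)
2. 229.592ms @ 3/7 + 229.592ms (3/7)
3. 459.184ms @ 6/7 + 229.592ms (3/7)
4. 688.776ms @ 9/7 + 229.592ms (3/7)
5. 918.367ms @ 12/7 + 229.592ms (3/7)
6. 1147.959ms @ 15/7 + 229.592ms (3/7)
7. 1377.551ms @ 18/7 + 229.592ms (3/7)
8. 1607.143ms @ 3 + 229.592ms (3/7)
9. 1836.735ms @ 24/7 + 229.592ms (3/7)
10. 2066.327ms @ 27/7 + 229.592ms (3/7)
11. 2295.918ms @ 30/7 + 229.592ms (3/7)
12. 2525.51ms @ 33/7 + 229.592ms (3/7)
13. 2755.102ms @ 36/7 + 229.592ms (3/7)
14. 2984.694ms @ 39/7 + 229.592ms (3/7)

note 8 onset = 3b = 1607.143ms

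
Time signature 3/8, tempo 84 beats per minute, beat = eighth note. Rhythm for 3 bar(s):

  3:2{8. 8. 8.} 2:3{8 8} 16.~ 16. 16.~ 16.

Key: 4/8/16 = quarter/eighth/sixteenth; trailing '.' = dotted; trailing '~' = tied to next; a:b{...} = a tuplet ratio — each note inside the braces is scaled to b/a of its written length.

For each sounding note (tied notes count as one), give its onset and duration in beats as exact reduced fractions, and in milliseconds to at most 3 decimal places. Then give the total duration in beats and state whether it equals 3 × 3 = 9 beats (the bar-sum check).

1) 0.0ms=0b +714.286ms=1b
2) 714.286ms=1b +714.286ms=1b
3) 1428.571ms=2b +714.286ms=1b
4) 2142.857ms=3b +1071.429ms=3/2b
5) 3214.286ms=9/2b +1071.429ms=3/2b
6) 4285.714ms=6b +1071.429ms=3/2b
7) 5357.143ms=15/2b +1071.429ms=3/2b
Σ=9b of 9 (84bpm 3/8) — PASS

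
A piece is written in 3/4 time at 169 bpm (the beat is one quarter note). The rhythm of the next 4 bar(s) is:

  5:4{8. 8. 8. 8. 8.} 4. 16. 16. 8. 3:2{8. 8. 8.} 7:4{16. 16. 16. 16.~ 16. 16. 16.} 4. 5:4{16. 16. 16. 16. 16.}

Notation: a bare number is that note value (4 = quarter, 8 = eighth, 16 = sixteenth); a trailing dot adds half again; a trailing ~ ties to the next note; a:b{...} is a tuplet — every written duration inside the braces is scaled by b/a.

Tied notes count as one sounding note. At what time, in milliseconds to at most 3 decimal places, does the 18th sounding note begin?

1. 0.0ms @ 0 + 213.018ms (3/5)
2. 213.018ms @ 3/5 + 213.018ms (3/5)
3. 426.036ms @ 6/5 + 213.018ms (3/5)
4. 639.053ms @ 9/5 + 213.018ms (3/5)
5. 852.071ms @ 12/5 + 213.018ms (3/5)
6. 1065.089ms @ 3 + 532.544ms (3/2)
7. 1597.633ms @ 9/2 + 133.136ms (3/8)
8. 1730.769ms @ 39/8 + 133.136ms (3/8)
9. 1863.905ms @ 21/4 + 266.272ms (3/4)
10. 2130.178ms @ 6 + 177.515ms (1/2)
11. 2307.692ms @ 13/2 + 177.515ms (1/2)
12. 2485.207ms @ 7 + 177.515ms (1/2)
13. 2662.722ms @ 15/2 + 76.078ms (3/14)
14. 2738.8ms @ 54/7 + 76.078ms (3/14)
15. 2814.877ms @ 111/14 + 76.078ms (3/14)
16. 2890.955ms @ 57/7 + 152.156ms (3/7)
17. 3043.111ms @ 60/7 + 76.078ms (3/14)
18. 3119.189ms @ 123/14 + 76.078ms (3/14)
19. 3195.266ms @ 9 + 532.544ms (3/2)
20. 3727.811ms @ 21/2 + 106.509ms (3/10)
21. 3834.32ms @ 54/5 + 106.509ms (3/10)
22. 3940.828ms @ 111/10 + 106.509ms (3/10)
23. 4047.337ms @ 57/5 + 106.509ms (3/10)
24. 4153.846ms @ 117/10 + 106.509ms (3/10)

note 18 onset = 123/14b = 3119.189ms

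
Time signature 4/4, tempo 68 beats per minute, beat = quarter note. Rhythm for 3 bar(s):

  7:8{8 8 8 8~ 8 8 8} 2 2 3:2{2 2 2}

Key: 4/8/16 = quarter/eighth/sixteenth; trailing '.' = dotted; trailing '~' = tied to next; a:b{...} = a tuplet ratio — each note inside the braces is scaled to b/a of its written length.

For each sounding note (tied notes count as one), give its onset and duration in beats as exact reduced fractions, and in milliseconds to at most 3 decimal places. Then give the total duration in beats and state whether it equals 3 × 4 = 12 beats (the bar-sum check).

1) 0.0ms=0b +504.202ms=4/7b
2) 504.202ms=4/7b +504.202ms=4/7b
3) 1008.403ms=8/7b +504.202ms=4/7b
4) 1512.605ms=12/7b +1008.403ms=8/7b
5) 2521.008ms=20/7b +504.202ms=4/7b
6) 3025.21ms=24/7b +504.202ms=4/7b
7) 3529.412ms=4b +1764.706ms=2b
8) 5294.118ms=6b +1764.706ms=2b
9) 7058.824ms=8b +1176.471ms=4/3b
10) 8235.294ms=28/3b +1176.471ms=4/3b
11) 9411.765ms=32/3b +1176.471ms=4/3b
Σ=12b of 12 (68bpm 4/4) — PASS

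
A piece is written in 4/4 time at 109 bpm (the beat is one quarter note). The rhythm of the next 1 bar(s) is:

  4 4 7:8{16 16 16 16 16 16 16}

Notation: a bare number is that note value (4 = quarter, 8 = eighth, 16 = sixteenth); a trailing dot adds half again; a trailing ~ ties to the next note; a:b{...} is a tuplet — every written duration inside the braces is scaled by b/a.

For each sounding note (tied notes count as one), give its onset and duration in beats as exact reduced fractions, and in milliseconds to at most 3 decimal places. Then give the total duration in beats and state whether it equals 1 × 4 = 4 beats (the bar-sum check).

1) 0.0ms=0b +550.459ms=1b
2) 550.459ms=1b +550.459ms=1b
3) 1100.917ms=2b +157.274ms=2/7b
4) 1258.191ms=16/7b +157.274ms=2/7b
5) 1415.465ms=18/7b +157.274ms=2/7b
6) 1572.739ms=20/7b +157.274ms=2/7b
7) 1730.013ms=22/7b +157.274ms=2/7b
8) 1887.287ms=24/7b +157.274ms=2/7b
9) 2044.561ms=26/7b +157.274ms=2/7b
Σ=4b of 4 (109bpm 4/4) — PASS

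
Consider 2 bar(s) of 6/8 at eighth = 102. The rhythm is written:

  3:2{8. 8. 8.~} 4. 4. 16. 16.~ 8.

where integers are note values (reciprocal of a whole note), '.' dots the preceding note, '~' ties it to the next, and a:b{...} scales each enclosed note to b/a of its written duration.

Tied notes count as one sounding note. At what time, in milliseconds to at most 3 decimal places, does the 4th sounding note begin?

note 4 onset = 6b = 3529.412ms

1. 0.0ms @ 0 + 588.235ms (1)
2. 588.235ms @ 1 + 588.235ms (1)
3. 1176.471ms @ 2 + 2352.941ms (4)
4. 3529.412ms @ 6 + 1764.706ms (3)
5. 5294.118ms @ 9 + 441.176ms (3/4)
6. 5735.294ms @ 39/4 + 1323.529ms (9/4)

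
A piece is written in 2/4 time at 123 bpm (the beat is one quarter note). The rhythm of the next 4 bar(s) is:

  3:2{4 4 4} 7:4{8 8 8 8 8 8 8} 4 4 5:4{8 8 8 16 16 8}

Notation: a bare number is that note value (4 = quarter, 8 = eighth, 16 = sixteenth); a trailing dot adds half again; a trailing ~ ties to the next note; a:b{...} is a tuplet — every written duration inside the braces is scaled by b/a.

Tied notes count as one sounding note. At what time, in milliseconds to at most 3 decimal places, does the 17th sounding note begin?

note 17 onset = 37/5b = 3609.756ms

1. 0.0ms @ 0 + 325.203ms (2/3)
2. 325.203ms @ 2/3 + 325.203ms (2/3)
3. 650.407ms @ 4/3 + 325.203ms (2/3)
4. 975.61ms @ 2 + 139.373ms (2/7)
5. 1114.983ms @ 16/7 + 139.373ms (2/7)
6. 1254.355ms @ 18/7 + 139.373ms (2/7)
7. 1393.728ms @ 20/7 + 139.373ms (2/7)
8. 1533.101ms @ 22/7 + 139.373ms (2/7)
9. 1672.474ms @ 24/7 + 139.373ms (2/7)
10. 1811.847ms @ 26/7 + 139.373ms (2/7)
11. 1951.22ms @ 4 + 487.805ms (1)
12. 2439.024ms @ 5 + 487.805ms (1)
13. 2926.829ms @ 6 + 195.122ms (2/5)
14. 3121.951ms @ 32/5 + 195.122ms (2/5)
15. 3317.073ms @ 34/5 + 195.122ms (2/5)
16. 3512.195ms @ 36/5 + 97.561ms (1/5)
17. 3609.756ms @ 37/5 + 97.561ms (1/5)
18. 3707.317ms @ 38/5 + 195.122ms (2/5)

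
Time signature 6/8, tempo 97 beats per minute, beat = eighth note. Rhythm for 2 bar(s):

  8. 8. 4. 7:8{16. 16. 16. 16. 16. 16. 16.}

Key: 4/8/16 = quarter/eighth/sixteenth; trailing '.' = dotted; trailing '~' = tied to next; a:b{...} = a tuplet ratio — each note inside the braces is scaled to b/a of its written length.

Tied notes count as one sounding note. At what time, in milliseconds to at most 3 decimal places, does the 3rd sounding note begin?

1. 0.0ms @ 0 + 927.835ms (3/2)
2. 927.835ms @ 3/2 + 927.835ms (3/2)
3. 1855.67ms @ 3 + 1855.67ms (3)
4. 3711.34ms @ 6 + 530.191ms (6/7)
5. 4241.532ms @ 48/7 + 530.191ms (6/7)
6. 4771.723ms @ 54/7 + 530.191ms (6/7)
7. 5301.915ms @ 60/7 + 530.191ms (6/7)
8. 5832.106ms @ 66/7 + 530.191ms (6/7)
9. 6362.297ms @ 72/7 + 530.191ms (6/7)
10. 6892.489ms @ 78/7 + 530.191ms (6/7)

note 3 onset = 3b = 1855.67ms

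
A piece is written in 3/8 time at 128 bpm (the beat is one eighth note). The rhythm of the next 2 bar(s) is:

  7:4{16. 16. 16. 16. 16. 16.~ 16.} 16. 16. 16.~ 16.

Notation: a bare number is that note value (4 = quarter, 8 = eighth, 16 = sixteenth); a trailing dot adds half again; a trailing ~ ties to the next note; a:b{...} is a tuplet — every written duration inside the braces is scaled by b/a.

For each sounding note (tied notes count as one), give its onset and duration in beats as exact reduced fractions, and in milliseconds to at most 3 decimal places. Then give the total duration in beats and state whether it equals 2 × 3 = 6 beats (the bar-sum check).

1) 0.0ms=0b +200.893ms=3/7b
2) 200.893ms=3/7b +200.893ms=3/7b
3) 401.786ms=6/7b +200.893ms=3/7b
4) 602.679ms=9/7b +200.893ms=3/7b
5) 803.571ms=12/7b +200.893ms=3/7b
6) 1004.464ms=15/7b +401.786ms=6/7b
7) 1406.25ms=3b +351.562ms=3/4b
8) 1757.812ms=15/4b +351.562ms=3/4b
9) 2109.375ms=9/2b +703.125ms=3/2b
Σ=6b of 6 (128bpm 3/8) — PASS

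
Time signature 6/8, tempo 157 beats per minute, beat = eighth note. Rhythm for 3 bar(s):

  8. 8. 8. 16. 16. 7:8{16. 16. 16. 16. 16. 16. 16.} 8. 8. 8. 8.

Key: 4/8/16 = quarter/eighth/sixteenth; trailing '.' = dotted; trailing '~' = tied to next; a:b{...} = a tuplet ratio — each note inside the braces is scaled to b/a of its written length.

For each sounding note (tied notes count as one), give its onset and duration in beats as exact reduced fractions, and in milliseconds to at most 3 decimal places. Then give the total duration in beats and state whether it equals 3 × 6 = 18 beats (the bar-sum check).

1) 0.0ms=0b +573.248ms=3/2b
2) 573.248ms=3/2b +573.248ms=3/2b
3) 1146.497ms=3b +573.248ms=3/2b
4) 1719.745ms=9/2b +286.624ms=3/4b
5) 2006.369ms=21/4b +286.624ms=3/4b
6) 2292.994ms=6b +327.571ms=6/7b
7) 2620.564ms=48/7b +327.571ms=6/7b
8) 2948.135ms=54/7b +327.571ms=6/7b
9) 3275.705ms=60/7b +327.571ms=6/7b
10) 3603.276ms=66/7b +327.571ms=6/7b
11) 3930.846ms=72/7b +327.571ms=6/7b
12) 4258.417ms=78/7b +327.571ms=6/7b
13) 4585.987ms=12b +573.248ms=3/2b
14) 5159.236ms=27/2b +573.248ms=3/2b
15) 5732.484ms=15b +573.248ms=3/2b
16) 6305.732ms=33/2b +573.248ms=3/2b
Σ=18b of 18 (157bpm 6/8) — PASS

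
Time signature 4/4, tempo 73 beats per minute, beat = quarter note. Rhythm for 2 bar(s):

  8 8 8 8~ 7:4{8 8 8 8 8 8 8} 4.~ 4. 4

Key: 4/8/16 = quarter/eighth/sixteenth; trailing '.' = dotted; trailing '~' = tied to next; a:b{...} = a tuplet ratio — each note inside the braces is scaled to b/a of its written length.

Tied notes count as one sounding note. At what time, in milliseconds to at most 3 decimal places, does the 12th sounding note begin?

1. 0.0ms @ 0 + 410.959ms (1/2)
2. 410.959ms @ 1/2 + 410.959ms (1/2)
3. 821.918ms @ 1 + 410.959ms (1/2)
4. 1232.877ms @ 3/2 + 645.793ms (11/14)
5. 1878.669ms @ 16/7 + 234.834ms (2/7)
6. 2113.503ms @ 18/7 + 234.834ms (2/7)
7. 2348.337ms @ 20/7 + 234.834ms (2/7)
8. 2583.17ms @ 22/7 + 234.834ms (2/7)
9. 2818.004ms @ 24/7 + 234.834ms (2/7)
10. 3052.838ms @ 26/7 + 234.834ms (2/7)
11. 3287.671ms @ 4 + 2465.753ms (3)
12. 5753.425ms @ 7 + 821.918ms (1)

note 12 onset = 7b = 5753.425ms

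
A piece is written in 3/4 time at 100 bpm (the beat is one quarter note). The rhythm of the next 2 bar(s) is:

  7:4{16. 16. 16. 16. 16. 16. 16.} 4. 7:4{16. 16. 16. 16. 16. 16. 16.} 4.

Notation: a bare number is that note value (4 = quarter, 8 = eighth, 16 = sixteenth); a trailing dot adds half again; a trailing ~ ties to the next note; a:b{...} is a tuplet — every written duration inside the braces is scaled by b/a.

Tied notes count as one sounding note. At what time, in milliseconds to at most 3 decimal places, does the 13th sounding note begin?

1. 0.0ms @ 0 + 128.571ms (3/14)
2. 128.571ms @ 3/14 + 128.571ms (3/14)
3. 257.143ms @ 3/7 + 128.571ms (3/14)
4. 385.714ms @ 9/14 + 128.571ms (3/14)
5. 514.286ms @ 6/7 + 128.571ms (3/14)
6. 642.857ms @ 15/14 + 128.571ms (3/14)
7. 771.429ms @ 9/7 + 128.571ms (3/14)
8. 900.0ms @ 3/2 + 900.0ms (3/2)
9. 1800.0ms @ 3 + 128.571ms (3/14)
10. 1928.571ms @ 45/14 + 128.571ms (3/14)
11. 2057.143ms @ 24/7 + 128.571ms (3/14)
12. 2185.714ms @ 51/14 + 128.571ms (3/14)
13. 2314.286ms @ 27/7 + 128.571ms (3/14)
14. 2442.857ms @ 57/14 + 128.571ms (3/14)
15. 2571.429ms @ 30/7 + 128.571ms (3/14)
16. 2700.0ms @ 9/2 + 900.0ms (3/2)

note 13 onset = 27/7b = 2314.286ms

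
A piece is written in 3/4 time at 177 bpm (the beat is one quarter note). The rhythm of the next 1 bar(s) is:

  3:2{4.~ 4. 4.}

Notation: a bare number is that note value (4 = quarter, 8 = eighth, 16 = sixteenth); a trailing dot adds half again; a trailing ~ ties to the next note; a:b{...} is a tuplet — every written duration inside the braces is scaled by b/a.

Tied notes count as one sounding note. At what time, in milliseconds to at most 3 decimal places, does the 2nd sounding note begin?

1. 0.0ms @ 0 + 677.966ms (2)
2. 677.966ms @ 2 + 338.983ms (1)

note 2 onset = 2b = 677.966ms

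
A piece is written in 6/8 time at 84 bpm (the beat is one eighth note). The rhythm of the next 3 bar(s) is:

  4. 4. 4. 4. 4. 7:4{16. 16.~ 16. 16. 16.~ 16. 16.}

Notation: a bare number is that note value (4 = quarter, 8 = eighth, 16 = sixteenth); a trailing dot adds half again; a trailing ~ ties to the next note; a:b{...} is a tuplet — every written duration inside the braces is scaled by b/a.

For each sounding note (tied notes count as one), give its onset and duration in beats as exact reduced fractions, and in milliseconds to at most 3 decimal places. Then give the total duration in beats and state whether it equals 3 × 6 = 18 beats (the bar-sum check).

1) 0.0ms=0b +2142.857ms=3b
2) 2142.857ms=3b +2142.857ms=3b
3) 4285.714ms=6b +2142.857ms=3b
4) 6428.571ms=9b +2142.857ms=3b
5) 8571.429ms=12b +2142.857ms=3b
6) 10714.286ms=15b +306.122ms=3/7b
7) 11020.408ms=108/7b +612.245ms=6/7b
8) 11632.653ms=114/7b +306.122ms=3/7b
9) 11938.776ms=117/7b +612.245ms=6/7b
10) 12551.02ms=123/7b +306.122ms=3/7b
Σ=18b of 18 (84bpm 6/8) — PASS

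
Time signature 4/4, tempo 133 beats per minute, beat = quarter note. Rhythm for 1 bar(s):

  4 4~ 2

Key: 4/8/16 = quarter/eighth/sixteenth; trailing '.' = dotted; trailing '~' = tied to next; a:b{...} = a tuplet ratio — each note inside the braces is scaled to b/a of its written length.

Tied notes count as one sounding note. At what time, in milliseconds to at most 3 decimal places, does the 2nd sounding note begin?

1. 0.0ms @ 0 + 451.128ms (1)
2. 451.128ms @ 1 + 1353.383ms (3)

note 2 onset = 1b = 451.128ms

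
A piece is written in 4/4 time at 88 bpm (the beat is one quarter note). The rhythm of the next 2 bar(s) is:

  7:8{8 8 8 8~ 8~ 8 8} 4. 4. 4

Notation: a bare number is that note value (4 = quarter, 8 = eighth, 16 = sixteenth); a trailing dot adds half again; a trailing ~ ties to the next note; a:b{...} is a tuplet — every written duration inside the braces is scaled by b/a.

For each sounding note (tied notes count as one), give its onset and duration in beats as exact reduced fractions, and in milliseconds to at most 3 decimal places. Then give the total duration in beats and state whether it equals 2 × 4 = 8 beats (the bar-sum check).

1) 0.0ms=0b +389.61ms=4/7b
2) 389.61ms=4/7b +389.61ms=4/7b
3) 779.221ms=8/7b +389.61ms=4/7b
4) 1168.831ms=12/7b +1168.831ms=12/7b
5) 2337.662ms=24/7b +389.61ms=4/7b
6) 2727.273ms=4b +1022.727ms=3/2b
7) 3750.0ms=11/2b +1022.727ms=3/2b
8) 4772.727ms=7b +681.818ms=1b
Σ=8b of 8 (88bpm 4/4) — PASS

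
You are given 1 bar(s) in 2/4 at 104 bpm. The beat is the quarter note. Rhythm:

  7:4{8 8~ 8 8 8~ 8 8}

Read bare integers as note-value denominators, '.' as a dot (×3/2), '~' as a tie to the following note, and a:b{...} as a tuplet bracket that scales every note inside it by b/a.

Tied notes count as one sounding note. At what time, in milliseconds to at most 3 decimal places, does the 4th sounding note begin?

note 4 onset = 8/7b = 659.341ms

1. 0.0ms @ 0 + 164.835ms (2/7)
2. 164.835ms @ 2/7 + 329.67ms (4/7)
3. 494.505ms @ 6/7 + 164.835ms (2/7)
4. 659.341ms @ 8/7 + 329.67ms (4/7)
5. 989.011ms @ 12/7 + 164.835ms (2/7)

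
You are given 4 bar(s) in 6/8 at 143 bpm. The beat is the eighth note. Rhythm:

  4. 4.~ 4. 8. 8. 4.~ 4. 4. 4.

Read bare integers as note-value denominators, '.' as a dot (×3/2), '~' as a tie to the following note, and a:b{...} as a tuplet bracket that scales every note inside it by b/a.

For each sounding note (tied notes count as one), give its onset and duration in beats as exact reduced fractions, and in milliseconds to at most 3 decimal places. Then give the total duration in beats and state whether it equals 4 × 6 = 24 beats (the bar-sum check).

1) 0.0ms=0b +1258.741ms=3b
2) 1258.741ms=3b +2517.483ms=6b
3) 3776.224ms=9b +629.371ms=3/2b
4) 4405.594ms=21/2b +629.371ms=3/2b
5) 5034.965ms=12b +2517.483ms=6b
6) 7552.448ms=18b +1258.741ms=3b
7) 8811.189ms=21b +1258.741ms=3b
Σ=24b of 24 (143bpm 6/8) — PASS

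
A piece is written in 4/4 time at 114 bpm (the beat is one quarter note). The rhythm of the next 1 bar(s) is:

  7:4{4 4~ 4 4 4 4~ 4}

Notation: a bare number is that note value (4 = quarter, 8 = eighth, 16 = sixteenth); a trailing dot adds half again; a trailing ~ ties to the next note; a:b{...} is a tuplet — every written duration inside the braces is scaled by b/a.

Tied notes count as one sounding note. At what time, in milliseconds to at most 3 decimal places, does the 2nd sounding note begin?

note 2 onset = 4/7b = 300.752ms

1. 0.0ms @ 0 + 300.752ms (4/7)
2. 300.752ms @ 4/7 + 601.504ms (8/7)
3. 902.256ms @ 12/7 + 300.752ms (4/7)
4. 1203.008ms @ 16/7 + 300.752ms (4/7)
5. 1503.759ms @ 20/7 + 601.504ms (8/7)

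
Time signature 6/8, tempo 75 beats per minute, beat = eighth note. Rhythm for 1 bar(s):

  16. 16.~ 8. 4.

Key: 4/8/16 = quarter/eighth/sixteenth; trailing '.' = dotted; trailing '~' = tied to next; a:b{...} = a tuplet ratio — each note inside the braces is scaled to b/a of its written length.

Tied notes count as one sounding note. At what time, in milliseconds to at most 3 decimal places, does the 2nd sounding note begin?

1. 0.0ms @ 0 + 600.0ms (3/4)
2. 600.0ms @ 3/4 + 1800.0ms (9/4)
3. 2400.0ms @ 3 + 2400.0ms (3)

note 2 onset = 3/4b = 600.0ms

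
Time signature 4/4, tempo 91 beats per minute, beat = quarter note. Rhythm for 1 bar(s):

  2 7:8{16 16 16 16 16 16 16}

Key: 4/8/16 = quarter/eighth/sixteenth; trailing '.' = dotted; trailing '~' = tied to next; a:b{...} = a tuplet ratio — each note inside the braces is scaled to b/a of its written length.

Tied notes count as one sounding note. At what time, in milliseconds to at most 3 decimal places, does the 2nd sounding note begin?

note 2 onset = 2b = 1318.681ms

1. 0.0ms @ 0 + 1318.681ms (2)
2. 1318.681ms @ 2 + 188.383ms (2/7)
3. 1507.064ms @ 16/7 + 188.383ms (2/7)
4. 1695.447ms @ 18/7 + 188.383ms (2/7)
5. 1883.83ms @ 20/7 + 188.383ms (2/7)
6. 2072.214ms @ 22/7 + 188.383ms (2/7)
7. 2260.597ms @ 24/7 + 188.383ms (2/7)
8. 2448.98ms @ 26/7 + 188.383ms (2/7)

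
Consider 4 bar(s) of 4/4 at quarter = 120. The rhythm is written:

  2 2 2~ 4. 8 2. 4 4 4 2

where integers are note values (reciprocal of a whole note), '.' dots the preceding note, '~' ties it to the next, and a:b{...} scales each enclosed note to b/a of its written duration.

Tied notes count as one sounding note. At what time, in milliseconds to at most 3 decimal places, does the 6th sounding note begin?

note 6 onset = 11b = 5500.0ms

1. 0.0ms @ 0 + 1000.0ms (2)
2. 1000.0ms @ 2 + 1000.0ms (2)
3. 2000.0ms @ 4 + 1750.0ms (7/2)
4. 3750.0ms @ 15/2 + 250.0ms (1/2)
5. 4000.0ms @ 8 + 1500.0ms (3)
6. 5500.0ms @ 11 + 500.0ms (1)
7. 6000.0ms @ 12 + 500.0ms (1)
8. 6500.0ms @ 13 + 500.0ms (1)
9. 7000.0ms @ 14 + 1000.0ms (2)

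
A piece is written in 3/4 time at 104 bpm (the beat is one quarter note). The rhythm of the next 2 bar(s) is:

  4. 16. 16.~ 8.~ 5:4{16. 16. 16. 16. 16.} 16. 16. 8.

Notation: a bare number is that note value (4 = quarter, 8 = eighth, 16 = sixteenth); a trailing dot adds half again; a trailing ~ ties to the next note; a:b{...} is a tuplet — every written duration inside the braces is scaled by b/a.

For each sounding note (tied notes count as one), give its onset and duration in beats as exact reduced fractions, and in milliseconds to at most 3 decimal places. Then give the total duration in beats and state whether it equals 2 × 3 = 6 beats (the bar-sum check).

1) 0.0ms=0b +865.385ms=3/2b
2) 865.385ms=3/2b +216.346ms=3/8b
3) 1081.731ms=15/8b +822.115ms=57/40b
4) 1903.846ms=33/10b +173.077ms=3/10b
5) 2076.923ms=18/5b +173.077ms=3/10b
6) 2250.0ms=39/10b +173.077ms=3/10b
7) 2423.077ms=21/5b +173.077ms=3/10b
8) 2596.154ms=9/2b +216.346ms=3/8b
9) 2812.5ms=39/8b +216.346ms=3/8b
10) 3028.846ms=21/4b +432.692ms=3/4b
Σ=6b of 6 (104bpm 3/4) — PASS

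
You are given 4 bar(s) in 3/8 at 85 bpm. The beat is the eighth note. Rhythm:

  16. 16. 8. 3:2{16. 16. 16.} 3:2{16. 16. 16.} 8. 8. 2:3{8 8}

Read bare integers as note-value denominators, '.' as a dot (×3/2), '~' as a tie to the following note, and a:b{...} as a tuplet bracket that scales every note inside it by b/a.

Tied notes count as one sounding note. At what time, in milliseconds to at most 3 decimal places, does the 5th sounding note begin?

1. 0.0ms @ 0 + 529.412ms (3/4)
2. 529.412ms @ 3/4 + 529.412ms (3/4)
3. 1058.824ms @ 3/2 + 1058.824ms (3/2)
4. 2117.647ms @ 3 + 352.941ms (1/2)
5. 2470.588ms @ 7/2 + 352.941ms (1/2)
6. 2823.529ms @ 4 + 352.941ms (1/2)
7. 3176.471ms @ 9/2 + 352.941ms (1/2)
8. 3529.412ms @ 5 + 352.941ms (1/2)
9. 3882.353ms @ 11/2 + 352.941ms (1/2)
10. 4235.294ms @ 6 + 1058.824ms (3/2)
11. 5294.118ms @ 15/2 + 1058.824ms (3/2)
12. 6352.941ms @ 9 + 1058.824ms (3/2)
13. 7411.765ms @ 21/2 + 1058.824ms (3/2)

note 5 onset = 7/2b = 2470.588ms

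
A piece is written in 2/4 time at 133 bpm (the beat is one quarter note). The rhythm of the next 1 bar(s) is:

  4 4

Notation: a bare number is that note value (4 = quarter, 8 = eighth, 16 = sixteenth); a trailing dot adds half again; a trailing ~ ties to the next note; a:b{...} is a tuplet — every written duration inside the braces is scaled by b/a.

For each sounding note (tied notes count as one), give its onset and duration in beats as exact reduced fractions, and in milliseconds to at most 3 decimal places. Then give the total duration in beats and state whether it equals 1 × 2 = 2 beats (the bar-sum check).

1) 0.0ms=0b +451.128ms=1b
2) 451.128ms=1b +451.128ms=1b
Σ=2b of 2 (133bpm 2/4) — PASS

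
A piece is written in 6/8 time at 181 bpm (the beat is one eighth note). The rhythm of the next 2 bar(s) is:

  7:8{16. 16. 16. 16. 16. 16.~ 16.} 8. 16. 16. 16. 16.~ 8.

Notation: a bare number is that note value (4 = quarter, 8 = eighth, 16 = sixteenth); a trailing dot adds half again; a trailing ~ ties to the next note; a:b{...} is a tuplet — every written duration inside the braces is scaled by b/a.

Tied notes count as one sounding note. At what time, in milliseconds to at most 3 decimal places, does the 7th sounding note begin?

note 7 onset = 6b = 1988.95ms

1. 0.0ms @ 0 + 284.136ms (6/7)
2. 284.136ms @ 6/7 + 284.136ms (6/7)
3. 568.272ms @ 12/7 + 284.136ms (6/7)
4. 852.407ms @ 18/7 + 284.136ms (6/7)
5. 1136.543ms @ 24/7 + 284.136ms (6/7)
6. 1420.679ms @ 30/7 + 568.272ms (12/7)
7. 1988.95ms @ 6 + 497.238ms (3/2)
8. 2486.188ms @ 15/2 + 248.619ms (3/4)
9. 2734.807ms @ 33/4 + 248.619ms (3/4)
10. 2983.425ms @ 9 + 248.619ms (3/4)
11. 3232.044ms @ 39/4 + 745.856ms (9/4)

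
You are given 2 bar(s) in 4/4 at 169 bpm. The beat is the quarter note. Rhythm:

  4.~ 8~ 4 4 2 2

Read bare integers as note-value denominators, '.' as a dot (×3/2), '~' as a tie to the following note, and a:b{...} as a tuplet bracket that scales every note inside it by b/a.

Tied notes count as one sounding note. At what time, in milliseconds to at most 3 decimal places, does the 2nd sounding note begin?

1. 0.0ms @ 0 + 1065.089ms (3)
2. 1065.089ms @ 3 + 355.03ms (1)
3. 1420.118ms @ 4 + 710.059ms (2)
4. 2130.178ms @ 6 + 710.059ms (2)

note 2 onset = 3b = 1065.089ms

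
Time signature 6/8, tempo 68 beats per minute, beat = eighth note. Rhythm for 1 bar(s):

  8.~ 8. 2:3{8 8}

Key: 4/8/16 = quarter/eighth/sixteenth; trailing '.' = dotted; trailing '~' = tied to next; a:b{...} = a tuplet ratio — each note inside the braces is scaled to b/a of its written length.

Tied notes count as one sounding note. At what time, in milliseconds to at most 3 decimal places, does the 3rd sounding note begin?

1. 0.0ms @ 0 + 2647.059ms (3)
2. 2647.059ms @ 3 + 1323.529ms (3/2)
3. 3970.588ms @ 9/2 + 1323.529ms (3/2)

note 3 onset = 9/2b = 3970.588ms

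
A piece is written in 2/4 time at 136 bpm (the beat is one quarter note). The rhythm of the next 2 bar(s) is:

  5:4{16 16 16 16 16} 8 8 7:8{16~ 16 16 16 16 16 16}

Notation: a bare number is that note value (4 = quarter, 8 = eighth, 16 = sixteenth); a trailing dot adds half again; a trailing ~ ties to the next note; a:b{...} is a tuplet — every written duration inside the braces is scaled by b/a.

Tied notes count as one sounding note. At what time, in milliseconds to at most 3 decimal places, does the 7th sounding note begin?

note 7 onset = 3/2b = 661.765ms

1. 0.0ms @ 0 + 88.235ms (1/5)
2. 88.235ms @ 1/5 + 88.235ms (1/5)
3. 176.471ms @ 2/5 + 88.235ms (1/5)
4. 264.706ms @ 3/5 + 88.235ms (1/5)
5. 352.941ms @ 4/5 + 88.235ms (1/5)
6. 441.176ms @ 1 + 220.588ms (1/2)
7. 661.765ms @ 3/2 + 220.588ms (1/2)
8. 882.353ms @ 2 + 252.101ms (4/7)
9. 1134.454ms @ 18/7 + 126.05ms (2/7)
10. 1260.504ms @ 20/7 + 126.05ms (2/7)
11. 1386.555ms @ 22/7 + 126.05ms (2/7)
12. 1512.605ms @ 24/7 + 126.05ms (2/7)
13. 1638.655ms @ 26/7 + 126.05ms (2/7)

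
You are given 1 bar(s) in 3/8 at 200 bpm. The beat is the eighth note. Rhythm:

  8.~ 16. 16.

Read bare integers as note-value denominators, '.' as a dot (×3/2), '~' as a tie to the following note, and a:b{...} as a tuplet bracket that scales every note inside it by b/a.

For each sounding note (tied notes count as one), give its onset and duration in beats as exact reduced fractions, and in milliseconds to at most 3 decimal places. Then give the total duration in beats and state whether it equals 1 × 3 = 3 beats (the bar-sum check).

1) 0.0ms=0b +675.0ms=9/4b
2) 675.0ms=9/4b +225.0ms=3/4b
Σ=3b of 3 (200bpm 3/8) — PASS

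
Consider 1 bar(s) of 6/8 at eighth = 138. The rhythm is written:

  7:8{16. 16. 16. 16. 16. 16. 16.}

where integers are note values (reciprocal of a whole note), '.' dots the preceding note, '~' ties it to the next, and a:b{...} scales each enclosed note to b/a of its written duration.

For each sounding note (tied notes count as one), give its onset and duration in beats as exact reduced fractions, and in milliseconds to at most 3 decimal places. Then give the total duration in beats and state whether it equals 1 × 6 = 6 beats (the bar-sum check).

1) 0.0ms=0b +372.671ms=6/7b
2) 372.671ms=6/7b +372.671ms=6/7b
3) 745.342ms=12/7b +372.671ms=6/7b
4) 1118.012ms=18/7b +372.671ms=6/7b
5) 1490.683ms=24/7b +372.671ms=6/7b
6) 1863.354ms=30/7b +372.671ms=6/7b
7) 2236.025ms=36/7b +372.671ms=6/7b
Σ=6b of 6 (138bpm 6/8) — PASS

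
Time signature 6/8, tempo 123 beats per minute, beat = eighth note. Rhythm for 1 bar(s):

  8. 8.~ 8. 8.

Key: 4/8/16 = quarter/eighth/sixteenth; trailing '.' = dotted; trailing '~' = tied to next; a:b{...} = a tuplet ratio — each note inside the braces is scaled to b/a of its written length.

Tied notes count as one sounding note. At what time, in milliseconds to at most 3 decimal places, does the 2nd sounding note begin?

1. 0.0ms @ 0 + 731.707ms (3/2)
2. 731.707ms @ 3/2 + 1463.415ms (3)
3. 2195.122ms @ 9/2 + 731.707ms (3/2)

note 2 onset = 3/2b = 731.707ms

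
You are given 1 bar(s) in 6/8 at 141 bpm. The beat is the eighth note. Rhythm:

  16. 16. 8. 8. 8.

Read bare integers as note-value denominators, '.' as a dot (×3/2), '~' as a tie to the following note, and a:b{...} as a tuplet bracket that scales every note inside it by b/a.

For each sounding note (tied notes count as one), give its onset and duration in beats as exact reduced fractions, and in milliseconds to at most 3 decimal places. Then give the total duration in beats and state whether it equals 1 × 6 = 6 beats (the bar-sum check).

1) 0.0ms=0b +319.149ms=3/4b
2) 319.149ms=3/4b +319.149ms=3/4b
3) 638.298ms=3/2b +638.298ms=3/2b
4) 1276.596ms=3b +638.298ms=3/2b
5) 1914.894ms=9/2b +638.298ms=3/2b
Σ=6b of 6 (141bpm 6/8) — PASS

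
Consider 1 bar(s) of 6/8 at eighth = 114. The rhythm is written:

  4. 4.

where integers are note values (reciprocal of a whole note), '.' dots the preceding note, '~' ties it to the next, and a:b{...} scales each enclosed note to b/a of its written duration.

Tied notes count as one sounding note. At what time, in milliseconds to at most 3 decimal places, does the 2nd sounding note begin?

note 2 onset = 3b = 1578.947ms

1. 0.0ms @ 0 + 1578.947ms (3)
2. 1578.947ms @ 3 + 1578.947ms (3)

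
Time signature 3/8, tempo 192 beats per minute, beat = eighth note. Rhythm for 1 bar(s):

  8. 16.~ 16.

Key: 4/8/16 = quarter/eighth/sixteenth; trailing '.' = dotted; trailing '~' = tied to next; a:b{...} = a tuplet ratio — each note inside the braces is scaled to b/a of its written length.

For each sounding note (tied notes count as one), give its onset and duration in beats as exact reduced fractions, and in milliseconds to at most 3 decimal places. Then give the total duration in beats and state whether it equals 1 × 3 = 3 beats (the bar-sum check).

1) 0.0ms=0b +468.75ms=3/2b
2) 468.75ms=3/2b +468.75ms=3/2b
Σ=3b of 3 (192bpm 3/8) — PASS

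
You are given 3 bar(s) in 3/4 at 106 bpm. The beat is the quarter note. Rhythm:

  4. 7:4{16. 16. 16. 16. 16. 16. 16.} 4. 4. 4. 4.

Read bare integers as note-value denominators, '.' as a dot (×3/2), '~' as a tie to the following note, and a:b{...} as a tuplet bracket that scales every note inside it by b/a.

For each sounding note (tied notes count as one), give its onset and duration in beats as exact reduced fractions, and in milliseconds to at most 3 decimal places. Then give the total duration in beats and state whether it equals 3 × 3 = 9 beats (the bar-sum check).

1) 0.0ms=0b +849.057ms=3/2b
2) 849.057ms=3/2b +121.294ms=3/14b
3) 970.35ms=12/7b +121.294ms=3/14b
4) 1091.644ms=27/14b +121.294ms=3/14b
5) 1212.938ms=15/7b +121.294ms=3/14b
6) 1334.232ms=33/14b +121.294ms=3/14b
7) 1455.526ms=18/7b +121.294ms=3/14b
8) 1576.819ms=39/14b +121.294ms=3/14b
9) 1698.113ms=3b +849.057ms=3/2b
10) 2547.17ms=9/2b +849.057ms=3/2b
11) 3396.226ms=6b +849.057ms=3/2b
12) 4245.283ms=15/2b +849.057ms=3/2b
Σ=9b of 9 (106bpm 3/4) — PASS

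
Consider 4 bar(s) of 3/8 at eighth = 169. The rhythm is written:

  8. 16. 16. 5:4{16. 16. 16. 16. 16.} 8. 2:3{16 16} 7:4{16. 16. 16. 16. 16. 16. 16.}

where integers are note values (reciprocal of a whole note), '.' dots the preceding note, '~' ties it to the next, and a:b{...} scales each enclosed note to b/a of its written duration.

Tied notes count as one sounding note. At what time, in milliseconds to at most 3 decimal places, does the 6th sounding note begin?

note 6 onset = 21/5b = 1491.124ms

1. 0.0ms @ 0 + 532.544ms (3/2)
2. 532.544ms @ 3/2 + 266.272ms (3/4)
3. 798.817ms @ 9/4 + 266.272ms (3/4)
4. 1065.089ms @ 3 + 213.018ms (3/5)
5. 1278.107ms @ 18/5 + 213.018ms (3/5)
6. 1491.124ms @ 21/5 + 213.018ms (3/5)
7. 1704.142ms @ 24/5 + 213.018ms (3/5)
8. 1917.16ms @ 27/5 + 213.018ms (3/5)
9. 2130.178ms @ 6 + 532.544ms (3/2)
10. 2662.722ms @ 15/2 + 266.272ms (3/4)
11. 2928.994ms @ 33/4 + 266.272ms (3/4)
12. 3195.266ms @ 9 + 152.156ms (3/7)
13. 3347.422ms @ 66/7 + 152.156ms (3/7)
14. 3499.577ms @ 69/7 + 152.156ms (3/7)
15. 3651.733ms @ 72/7 + 152.156ms (3/7)
16. 3803.888ms @ 75/7 + 152.156ms (3/7)
17. 3956.044ms @ 78/7 + 152.156ms (3/7)
18. 4108.199ms @ 81/7 + 152.156ms (3/7)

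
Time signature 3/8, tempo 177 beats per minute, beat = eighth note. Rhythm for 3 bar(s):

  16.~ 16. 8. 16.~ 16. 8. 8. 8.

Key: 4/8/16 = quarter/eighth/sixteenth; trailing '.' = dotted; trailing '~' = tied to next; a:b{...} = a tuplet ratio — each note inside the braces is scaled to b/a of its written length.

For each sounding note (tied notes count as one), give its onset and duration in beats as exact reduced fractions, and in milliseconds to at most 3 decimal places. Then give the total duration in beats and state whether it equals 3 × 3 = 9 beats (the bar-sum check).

1) 0.0ms=0b +508.475ms=3/2b
2) 508.475ms=3/2b +508.475ms=3/2b
3) 1016.949ms=3b +508.475ms=3/2b
4) 1525.424ms=9/2b +508.475ms=3/2b
5) 2033.898ms=6b +508.475ms=3/2b
6) 2542.373ms=15/2b +508.475ms=3/2b
Σ=9b of 9 (177bpm 3/8) — PASS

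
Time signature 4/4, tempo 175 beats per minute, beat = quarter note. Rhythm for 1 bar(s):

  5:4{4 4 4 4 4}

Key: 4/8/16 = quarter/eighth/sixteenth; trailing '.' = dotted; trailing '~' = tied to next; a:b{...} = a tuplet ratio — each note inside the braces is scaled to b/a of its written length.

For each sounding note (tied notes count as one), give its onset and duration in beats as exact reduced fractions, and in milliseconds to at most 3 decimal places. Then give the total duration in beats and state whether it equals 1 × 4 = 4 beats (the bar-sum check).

1) 0.0ms=0b +274.286ms=4/5b
2) 274.286ms=4/5b +274.286ms=4/5b
3) 548.571ms=8/5b +274.286ms=4/5b
4) 822.857ms=12/5b +274.286ms=4/5b
5) 1097.143ms=16/5b +274.286ms=4/5b
Σ=4b of 4 (175bpm 4/4) — PASS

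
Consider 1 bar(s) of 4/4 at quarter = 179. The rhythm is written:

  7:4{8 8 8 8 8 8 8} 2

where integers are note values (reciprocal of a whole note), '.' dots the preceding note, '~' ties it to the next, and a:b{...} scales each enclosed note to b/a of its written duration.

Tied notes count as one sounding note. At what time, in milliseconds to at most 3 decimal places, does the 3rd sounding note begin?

note 3 onset = 4/7b = 191.54ms

1. 0.0ms @ 0 + 95.77ms (2/7)
2. 95.77ms @ 2/7 + 95.77ms (2/7)
3. 191.54ms @ 4/7 + 95.77ms (2/7)
4. 287.31ms @ 6/7 + 95.77ms (2/7)
5. 383.081ms @ 8/7 + 95.77ms (2/7)
6. 478.851ms @ 10/7 + 95.77ms (2/7)
7. 574.621ms @ 12/7 + 95.77ms (2/7)
8. 670.391ms @ 2 + 670.391ms (2)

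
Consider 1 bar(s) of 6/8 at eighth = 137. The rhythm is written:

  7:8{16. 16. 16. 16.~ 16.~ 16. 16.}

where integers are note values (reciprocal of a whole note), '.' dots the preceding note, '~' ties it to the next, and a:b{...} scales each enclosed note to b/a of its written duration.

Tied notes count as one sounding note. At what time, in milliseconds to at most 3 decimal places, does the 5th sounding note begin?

1. 0.0ms @ 0 + 375.391ms (6/7)
2. 375.391ms @ 6/7 + 375.391ms (6/7)
3. 750.782ms @ 12/7 + 375.391ms (6/7)
4. 1126.173ms @ 18/7 + 1126.173ms (18/7)
5. 2252.346ms @ 36/7 + 375.391ms (6/7)

note 5 onset = 36/7b = 2252.346ms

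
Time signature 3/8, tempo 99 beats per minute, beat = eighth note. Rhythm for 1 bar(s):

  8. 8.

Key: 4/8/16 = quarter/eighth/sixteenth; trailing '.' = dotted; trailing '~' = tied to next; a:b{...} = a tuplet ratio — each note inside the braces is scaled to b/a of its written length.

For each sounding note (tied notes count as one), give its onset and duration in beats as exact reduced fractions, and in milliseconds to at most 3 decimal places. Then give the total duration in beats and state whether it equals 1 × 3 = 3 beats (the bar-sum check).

1) 0.0ms=0b +909.091ms=3/2b
2) 909.091ms=3/2b +909.091ms=3/2b
Σ=3b of 3 (99bpm 3/8) — PASS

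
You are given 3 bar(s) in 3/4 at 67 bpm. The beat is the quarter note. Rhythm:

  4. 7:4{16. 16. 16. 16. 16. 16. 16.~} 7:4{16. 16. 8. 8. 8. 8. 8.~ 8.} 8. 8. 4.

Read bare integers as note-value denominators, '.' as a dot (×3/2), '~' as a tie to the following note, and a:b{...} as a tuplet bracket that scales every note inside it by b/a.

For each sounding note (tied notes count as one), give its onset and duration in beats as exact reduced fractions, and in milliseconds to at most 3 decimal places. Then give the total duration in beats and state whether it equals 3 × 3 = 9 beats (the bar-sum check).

1) 0.0ms=0b +1343.284ms=3/2b
2) 1343.284ms=3/2b +191.898ms=3/14b
3) 1535.181ms=12/7b +191.898ms=3/14b
4) 1727.079ms=27/14b +191.898ms=3/14b
5) 1918.977ms=15/7b +191.898ms=3/14b
6) 2110.874ms=33/14b +191.898ms=3/14b
7) 2302.772ms=18/7b +191.898ms=3/14b
8) 2494.67ms=39/14b +383.795ms=3/7b
9) 2878.465ms=45/14b +191.898ms=3/14b
10) 3070.362ms=24/7b +383.795ms=3/7b
11) 3454.158ms=27/7b +383.795ms=3/7b
12) 3837.953ms=30/7b +383.795ms=3/7b
13) 4221.748ms=33/7b +383.795ms=3/7b
14) 4605.544ms=36/7b +767.591ms=6/7b
15) 5373.134ms=6b +671.642ms=3/4b
16) 6044.776ms=27/4b +671.642ms=3/4b
17) 6716.418ms=15/2b +1343.284ms=3/2b
Σ=9b of 9 (67bpm 3/4) — PASS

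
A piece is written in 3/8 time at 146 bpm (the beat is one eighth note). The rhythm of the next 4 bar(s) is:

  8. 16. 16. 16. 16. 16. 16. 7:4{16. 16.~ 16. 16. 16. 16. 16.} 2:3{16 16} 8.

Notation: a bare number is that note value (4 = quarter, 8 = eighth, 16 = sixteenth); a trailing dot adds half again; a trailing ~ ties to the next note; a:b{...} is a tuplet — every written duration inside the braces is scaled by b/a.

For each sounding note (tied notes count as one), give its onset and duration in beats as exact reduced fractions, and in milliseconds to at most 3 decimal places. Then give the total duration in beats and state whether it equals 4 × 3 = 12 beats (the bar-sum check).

1) 0.0ms=0b +616.438ms=3/2b
2) 616.438ms=3/2b +308.219ms=3/4b
3) 924.658ms=9/4b +308.219ms=3/4b
4) 1232.877ms=3b +308.219ms=3/4b
5) 1541.096ms=15/4b +308.219ms=3/4b
6) 1849.315ms=9/2b +308.219ms=3/4b
7) 2157.534ms=21/4b +308.219ms=3/4b
8) 2465.753ms=6b +176.125ms=3/7b
9) 2641.879ms=45/7b +352.25ms=6/7b
10) 2994.129ms=51/7b +176.125ms=3/7b
11) 3170.254ms=54/7b +176.125ms=3/7b
12) 3346.38ms=57/7b +176.125ms=3/7b
13) 3522.505ms=60/7b +176.125ms=3/7b
14) 3698.63ms=9b +308.219ms=3/4b
15) 4006.849ms=39/4b +308.219ms=3/4b
16) 4315.068ms=21/2b +616.438ms=3/2b
Σ=12b of 12 (146bpm 3/8) — PASS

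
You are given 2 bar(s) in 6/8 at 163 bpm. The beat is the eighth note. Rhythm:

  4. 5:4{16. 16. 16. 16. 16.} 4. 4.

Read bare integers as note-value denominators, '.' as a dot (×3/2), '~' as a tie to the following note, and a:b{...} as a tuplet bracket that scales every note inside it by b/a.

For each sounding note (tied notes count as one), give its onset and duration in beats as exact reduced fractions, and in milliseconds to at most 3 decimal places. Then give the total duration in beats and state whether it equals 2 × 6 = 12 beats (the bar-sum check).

1) 0.0ms=0b +1104.294ms=3b
2) 1104.294ms=3b +220.859ms=3/5b
3) 1325.153ms=18/5b +220.859ms=3/5b
4) 1546.012ms=21/5b +220.859ms=3/5b
5) 1766.871ms=24/5b +220.859ms=3/5b
6) 1987.73ms=27/5b +220.859ms=3/5b
7) 2208.589ms=6b +1104.294ms=3b
8) 3312.883ms=9b +1104.294ms=3b
Σ=12b of 12 (163bpm 6/8) — PASS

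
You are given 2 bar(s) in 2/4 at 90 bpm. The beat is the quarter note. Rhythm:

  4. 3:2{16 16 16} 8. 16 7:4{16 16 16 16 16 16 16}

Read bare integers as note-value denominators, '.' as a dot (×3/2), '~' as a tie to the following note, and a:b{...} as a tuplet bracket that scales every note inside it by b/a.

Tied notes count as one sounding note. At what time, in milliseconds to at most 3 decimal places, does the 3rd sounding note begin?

note 3 onset = 5/3b = 1111.111ms

1. 0.0ms @ 0 + 1000.0ms (3/2)
2. 1000.0ms @ 3/2 + 111.111ms (1/6)
3. 1111.111ms @ 5/3 + 111.111ms (1/6)
4. 1222.222ms @ 11/6 + 111.111ms (1/6)
5. 1333.333ms @ 2 + 500.0ms (3/4)
6. 1833.333ms @ 11/4 + 166.667ms (1/4)
7. 2000.0ms @ 3 + 95.238ms (1/7)
8. 2095.238ms @ 22/7 + 95.238ms (1/7)
9. 2190.476ms @ 23/7 + 95.238ms (1/7)
10. 2285.714ms @ 24/7 + 95.238ms (1/7)
11. 2380.952ms @ 25/7 + 95.238ms (1/7)
12. 2476.19ms @ 26/7 + 95.238ms (1/7)
13. 2571.429ms @ 27/7 + 95.238ms (1/7)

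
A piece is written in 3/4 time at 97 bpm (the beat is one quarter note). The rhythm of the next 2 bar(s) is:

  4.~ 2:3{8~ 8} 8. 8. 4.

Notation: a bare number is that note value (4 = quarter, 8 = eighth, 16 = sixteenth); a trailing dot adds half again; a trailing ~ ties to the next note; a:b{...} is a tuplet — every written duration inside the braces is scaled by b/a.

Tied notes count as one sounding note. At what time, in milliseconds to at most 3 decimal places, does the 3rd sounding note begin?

1. 0.0ms @ 0 + 1855.67ms (3)
2. 1855.67ms @ 3 + 463.918ms (3/4)
3. 2319.588ms @ 15/4 + 463.918ms (3/4)
4. 2783.505ms @ 9/2 + 927.835ms (3/2)

note 3 onset = 15/4b = 2319.588ms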